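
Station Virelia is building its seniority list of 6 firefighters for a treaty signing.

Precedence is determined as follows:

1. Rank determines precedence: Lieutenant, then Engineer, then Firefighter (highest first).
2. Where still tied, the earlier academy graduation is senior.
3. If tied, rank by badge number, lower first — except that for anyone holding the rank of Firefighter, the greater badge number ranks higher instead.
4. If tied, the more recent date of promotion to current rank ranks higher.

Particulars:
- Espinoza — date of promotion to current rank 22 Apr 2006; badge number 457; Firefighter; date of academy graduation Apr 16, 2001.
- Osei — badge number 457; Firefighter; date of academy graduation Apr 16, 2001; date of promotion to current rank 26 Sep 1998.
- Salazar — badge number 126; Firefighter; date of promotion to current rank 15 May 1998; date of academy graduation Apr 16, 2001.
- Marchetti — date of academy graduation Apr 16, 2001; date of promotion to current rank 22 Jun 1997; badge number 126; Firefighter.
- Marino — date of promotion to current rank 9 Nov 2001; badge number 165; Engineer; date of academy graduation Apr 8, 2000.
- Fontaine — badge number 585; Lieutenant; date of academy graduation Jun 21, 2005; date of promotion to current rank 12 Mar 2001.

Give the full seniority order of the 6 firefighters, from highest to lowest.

By rank: Fontaine (Lieutenant); then Marino (Engineer); then Espinoza, Osei, Salazar and Marchetti (Firefighter).
Espinoza, Osei, Salazar and Marchetti all have date of academy graduation Apr 16, 2001, so the next rule applies.
Among Espinoza, Osei, Salazar and Marchetti, by badge number (higher first) (reversed rule for this group): Espinoza and Osei (457) before Salazar and Marchetti (126).
Among Espinoza and Osei, by date of promotion to current rank (later first): Espinoza (22 Apr 2006) before Osei (26 Sep 1998).
Among Salazar and Marchetti, by date of promotion to current rank (later first): Salazar (15 May 1998) before Marchetti (22 Jun 1997).
Full order: Fontaine, Marino, Espinoza, Osei, Salazar, Marchetti.

Fontaine, Marino, Espinoza, Osei, Salazar, Marchetti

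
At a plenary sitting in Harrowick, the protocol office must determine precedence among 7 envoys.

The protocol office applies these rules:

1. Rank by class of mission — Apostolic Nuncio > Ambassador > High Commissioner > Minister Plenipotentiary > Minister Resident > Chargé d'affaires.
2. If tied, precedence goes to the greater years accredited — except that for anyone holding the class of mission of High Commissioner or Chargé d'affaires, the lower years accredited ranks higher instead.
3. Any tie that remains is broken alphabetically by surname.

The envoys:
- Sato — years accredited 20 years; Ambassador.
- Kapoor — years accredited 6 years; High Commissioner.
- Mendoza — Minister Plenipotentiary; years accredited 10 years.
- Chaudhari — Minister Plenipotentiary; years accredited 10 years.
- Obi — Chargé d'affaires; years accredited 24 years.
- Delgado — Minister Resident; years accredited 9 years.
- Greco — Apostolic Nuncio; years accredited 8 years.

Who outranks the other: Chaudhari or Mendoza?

By class of mission: Greco (Apostolic Nuncio); then Sato (Ambassador); then Kapoor (High Commissioner); then Chaudhari and Mendoza (Minister Plenipotentiary); then Delgado (Minister Resident); then Obi (Chargé d'affaires).
Chaudhari and Mendoza both have years accredited 10 years, so the next rule applies.
Among Chaudhari and Mendoza, alphabetically by surname: Chaudhari before Mendoza.
So Chaudhari takes precedence.

Chaudhari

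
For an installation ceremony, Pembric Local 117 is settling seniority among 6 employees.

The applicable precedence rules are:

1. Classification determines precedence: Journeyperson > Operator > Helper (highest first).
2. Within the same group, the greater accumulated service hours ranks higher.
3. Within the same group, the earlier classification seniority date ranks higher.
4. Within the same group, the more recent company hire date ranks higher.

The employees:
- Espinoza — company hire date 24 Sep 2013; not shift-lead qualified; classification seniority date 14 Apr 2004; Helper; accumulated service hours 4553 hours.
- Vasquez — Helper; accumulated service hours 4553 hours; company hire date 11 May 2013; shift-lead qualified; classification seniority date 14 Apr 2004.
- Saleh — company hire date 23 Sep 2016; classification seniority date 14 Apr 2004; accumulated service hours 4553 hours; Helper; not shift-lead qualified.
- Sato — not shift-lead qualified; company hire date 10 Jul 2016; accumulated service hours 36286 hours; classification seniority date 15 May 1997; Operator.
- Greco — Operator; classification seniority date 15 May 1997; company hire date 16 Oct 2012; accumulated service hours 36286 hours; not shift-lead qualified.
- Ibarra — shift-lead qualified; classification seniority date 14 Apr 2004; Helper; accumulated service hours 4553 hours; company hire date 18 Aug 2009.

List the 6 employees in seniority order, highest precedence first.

By classification: Sato and Greco (Operator); then Saleh, Espinoza, Vasquez and Ibarra (Helper).
Sato and Greco both have accumulated service hours 36286 hours, so the next rule applies.
Sato and Greco both have classification seniority date 15 May 1997, so the next rule applies.
Among Sato and Greco, by company hire date (later first): Sato (10 Jul 2016) before Greco (16 Oct 2012).
Saleh, Espinoza, Vasquez and Ibarra all have accumulated service hours 4553 hours, so the next rule applies.
Saleh, Espinoza, Vasquez and Ibarra all have classification seniority date 14 Apr 2004, so the next rule applies.
Among Saleh, Espinoza, Vasquez and Ibarra, by company hire date (later first): Saleh (23 Sep 2016) before Espinoza (24 Sep 2013) before Vasquez (11 May 2013) before Ibarra (18 Aug 2009).
Full order: Sato, Greco, Saleh, Espinoza, Vasquez, Ibarra.

Sato, Greco, Saleh, Espinoza, Vasquez, Ibarra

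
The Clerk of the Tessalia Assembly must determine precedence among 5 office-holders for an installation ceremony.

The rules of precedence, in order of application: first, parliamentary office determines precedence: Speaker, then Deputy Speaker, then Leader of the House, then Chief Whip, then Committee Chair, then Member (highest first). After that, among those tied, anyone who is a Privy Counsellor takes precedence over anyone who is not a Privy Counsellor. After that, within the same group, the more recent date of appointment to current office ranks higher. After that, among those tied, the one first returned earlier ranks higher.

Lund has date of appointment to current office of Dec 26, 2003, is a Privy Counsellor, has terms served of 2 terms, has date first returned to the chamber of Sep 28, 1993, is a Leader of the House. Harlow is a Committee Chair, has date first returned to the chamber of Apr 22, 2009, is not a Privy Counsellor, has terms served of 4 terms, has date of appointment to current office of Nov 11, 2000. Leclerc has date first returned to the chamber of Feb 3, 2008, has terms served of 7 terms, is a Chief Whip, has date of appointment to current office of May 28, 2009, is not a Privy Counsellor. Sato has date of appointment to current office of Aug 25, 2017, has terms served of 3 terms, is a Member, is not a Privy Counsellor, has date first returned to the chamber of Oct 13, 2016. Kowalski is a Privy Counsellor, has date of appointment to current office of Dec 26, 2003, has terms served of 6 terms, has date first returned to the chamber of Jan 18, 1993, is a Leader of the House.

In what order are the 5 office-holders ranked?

By parliamentary office: Kowalski and Lund (Leader of the House); then Leclerc (Chief Whip); then Harlow (Committee Chair); then Sato (Member).
Kowalski and Lund are each a Privy Counsellor, so the next rule applies.
Kowalski and Lund both have date of appointment to current office Dec 26, 2003, so the next rule applies.
Among Kowalski and Lund, by date first returned to the chamber (earlier first): Kowalski (Jan 18, 1993) before Lund (Sep 28, 1993).
Full order: Kowalski, Lund, Leclerc, Harlow, Sato.

Kowalski, Lund, Leclerc, Harlow, Sato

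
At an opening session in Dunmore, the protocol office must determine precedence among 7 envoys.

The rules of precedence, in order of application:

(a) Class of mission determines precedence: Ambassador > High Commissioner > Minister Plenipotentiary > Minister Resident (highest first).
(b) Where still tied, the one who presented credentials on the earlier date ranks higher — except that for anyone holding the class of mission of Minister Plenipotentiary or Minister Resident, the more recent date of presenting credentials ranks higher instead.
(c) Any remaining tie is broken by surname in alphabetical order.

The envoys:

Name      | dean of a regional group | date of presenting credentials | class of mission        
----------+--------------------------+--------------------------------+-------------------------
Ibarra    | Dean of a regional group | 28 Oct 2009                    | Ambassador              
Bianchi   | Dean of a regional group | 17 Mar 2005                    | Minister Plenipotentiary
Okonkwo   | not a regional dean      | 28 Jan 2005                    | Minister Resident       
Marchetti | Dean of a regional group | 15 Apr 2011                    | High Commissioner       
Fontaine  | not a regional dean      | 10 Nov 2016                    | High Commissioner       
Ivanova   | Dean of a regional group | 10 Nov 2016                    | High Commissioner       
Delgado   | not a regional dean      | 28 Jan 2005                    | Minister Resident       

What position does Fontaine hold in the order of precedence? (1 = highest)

3

By class of mission: Ibarra (Ambassador); then Marchetti, Fontaine and Ivanova (High Commissioner); then Bianchi (Minister Plenipotentiary); then Delgado and Okonkwo (Minister Resident).
Among Marchetti, Fontaine and Ivanova, by date of presenting credentials (earlier first): Marchetti (15 Apr 2011) before Fontaine and Ivanova (10 Nov 2016).
Among Fontaine and Ivanova, alphabetically by surname: Fontaine before Ivanova.
Delgado and Okonkwo both have date of presenting credentials 28 Jan 2005, so the next rule applies.
Among Delgado and Okonkwo, alphabetically by surname: Delgado before Okonkwo.
Order: Ibarra, Marchetti, Fontaine, Ivanova, Bianchi, Delgado, Okonkwo. So position 3.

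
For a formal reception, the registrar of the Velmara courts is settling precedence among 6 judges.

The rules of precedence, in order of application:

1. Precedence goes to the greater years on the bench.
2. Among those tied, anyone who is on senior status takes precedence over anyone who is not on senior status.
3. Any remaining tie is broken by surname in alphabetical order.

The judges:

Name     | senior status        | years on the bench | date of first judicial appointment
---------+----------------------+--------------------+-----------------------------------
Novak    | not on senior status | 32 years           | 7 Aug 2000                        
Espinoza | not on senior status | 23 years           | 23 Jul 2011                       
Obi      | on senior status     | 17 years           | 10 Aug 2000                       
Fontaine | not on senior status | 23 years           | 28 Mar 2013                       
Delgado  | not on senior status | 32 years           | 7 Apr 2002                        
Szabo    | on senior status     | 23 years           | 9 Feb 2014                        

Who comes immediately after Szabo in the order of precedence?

By years on the bench (higher first): Delgado and Novak (both 32 years); then Szabo, Espinoza and Fontaine (each 23 years); then Obi (17 years).
Delgado and Novak are each not on senior status, so the next rule applies.
Among Delgado and Novak, alphabetically by surname: Delgado before Novak.
Among Szabo, Espinoza and Fontaine, on senior status before not on senior status: Szabo (on senior status) before Espinoza and Fontaine (not on senior status).
Among Espinoza and Fontaine, alphabetically by surname: Espinoza before Fontaine.
Order: Delgado, Novak, Szabo, Espinoza, Fontaine, Obi.

Espinoza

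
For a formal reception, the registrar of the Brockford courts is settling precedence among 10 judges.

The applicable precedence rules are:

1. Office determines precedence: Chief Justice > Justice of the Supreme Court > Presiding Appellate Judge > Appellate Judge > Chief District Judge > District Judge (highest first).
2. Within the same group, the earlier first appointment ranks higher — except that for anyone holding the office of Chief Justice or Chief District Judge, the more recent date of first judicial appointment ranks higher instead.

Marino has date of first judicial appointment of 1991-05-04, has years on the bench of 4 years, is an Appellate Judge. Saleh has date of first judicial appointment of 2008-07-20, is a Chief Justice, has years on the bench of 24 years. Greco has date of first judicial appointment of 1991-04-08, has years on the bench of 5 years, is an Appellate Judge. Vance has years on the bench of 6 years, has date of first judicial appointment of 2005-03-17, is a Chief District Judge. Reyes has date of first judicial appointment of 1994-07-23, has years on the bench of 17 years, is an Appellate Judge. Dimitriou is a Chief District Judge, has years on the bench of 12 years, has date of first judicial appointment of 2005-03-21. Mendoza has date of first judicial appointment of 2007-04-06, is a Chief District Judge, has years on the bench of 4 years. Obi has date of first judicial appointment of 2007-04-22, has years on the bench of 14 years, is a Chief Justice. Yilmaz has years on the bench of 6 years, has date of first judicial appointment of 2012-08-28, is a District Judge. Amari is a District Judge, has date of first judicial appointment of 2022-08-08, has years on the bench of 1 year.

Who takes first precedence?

Saleh

By office: Saleh and Obi (Chief Justice); then Greco, Marino and Reyes (Appellate Judge); then Mendoza, Dimitriou and Vance (Chief District Judge); then Yilmaz and Amari (District Judge).
Among Saleh and Obi, by date of first judicial appointment (later first) (reversed rule for this group): Saleh (2008-07-20) before Obi (2007-04-22).
Among Greco, Marino and Reyes, by date of first judicial appointment (earlier first): Greco (1991-04-08) before Marino (1991-05-04) before Reyes (1994-07-23).
Among Mendoza, Dimitriou and Vance, by date of first judicial appointment (later first) (reversed rule for this group): Mendoza (2007-04-06) before Dimitriou (2005-03-21) before Vance (2005-03-17).
Among Yilmaz and Amari, by date of first judicial appointment (earlier first): Yilmaz (2012-08-28) before Amari (2022-08-08).
Order: Saleh, Obi, Greco, Marino, Reyes, Mendoza, Dimitriou, Vance, Yilmaz, Amari.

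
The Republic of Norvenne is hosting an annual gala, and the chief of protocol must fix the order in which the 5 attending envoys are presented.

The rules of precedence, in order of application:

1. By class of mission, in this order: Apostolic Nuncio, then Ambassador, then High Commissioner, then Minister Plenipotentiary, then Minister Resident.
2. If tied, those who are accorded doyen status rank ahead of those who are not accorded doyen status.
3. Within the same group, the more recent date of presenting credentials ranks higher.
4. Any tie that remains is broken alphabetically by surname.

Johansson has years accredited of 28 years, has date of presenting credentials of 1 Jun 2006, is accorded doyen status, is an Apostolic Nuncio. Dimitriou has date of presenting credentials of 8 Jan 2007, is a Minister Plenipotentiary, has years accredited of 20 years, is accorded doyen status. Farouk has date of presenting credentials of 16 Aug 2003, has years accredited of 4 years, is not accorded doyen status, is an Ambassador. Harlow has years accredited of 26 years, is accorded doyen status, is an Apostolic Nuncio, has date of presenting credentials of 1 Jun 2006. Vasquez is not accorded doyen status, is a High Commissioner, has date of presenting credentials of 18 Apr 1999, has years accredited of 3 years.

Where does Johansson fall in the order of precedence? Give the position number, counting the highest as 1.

By class of mission: Harlow and Johansson (Apostolic Nuncio); then Farouk (Ambassador); then Vasquez (High Commissioner); then Dimitriou (Minister Plenipotentiary).
Harlow and Johansson are each accorded doyen status, so the next rule applies.
Harlow and Johansson both have date of presenting credentials 1 Jun 2006, so the next rule applies.
Among Harlow and Johansson, alphabetically by surname: Harlow before Johansson.
Order: Harlow, Johansson, Farouk, Vasquez, Dimitriou. So position 2.

2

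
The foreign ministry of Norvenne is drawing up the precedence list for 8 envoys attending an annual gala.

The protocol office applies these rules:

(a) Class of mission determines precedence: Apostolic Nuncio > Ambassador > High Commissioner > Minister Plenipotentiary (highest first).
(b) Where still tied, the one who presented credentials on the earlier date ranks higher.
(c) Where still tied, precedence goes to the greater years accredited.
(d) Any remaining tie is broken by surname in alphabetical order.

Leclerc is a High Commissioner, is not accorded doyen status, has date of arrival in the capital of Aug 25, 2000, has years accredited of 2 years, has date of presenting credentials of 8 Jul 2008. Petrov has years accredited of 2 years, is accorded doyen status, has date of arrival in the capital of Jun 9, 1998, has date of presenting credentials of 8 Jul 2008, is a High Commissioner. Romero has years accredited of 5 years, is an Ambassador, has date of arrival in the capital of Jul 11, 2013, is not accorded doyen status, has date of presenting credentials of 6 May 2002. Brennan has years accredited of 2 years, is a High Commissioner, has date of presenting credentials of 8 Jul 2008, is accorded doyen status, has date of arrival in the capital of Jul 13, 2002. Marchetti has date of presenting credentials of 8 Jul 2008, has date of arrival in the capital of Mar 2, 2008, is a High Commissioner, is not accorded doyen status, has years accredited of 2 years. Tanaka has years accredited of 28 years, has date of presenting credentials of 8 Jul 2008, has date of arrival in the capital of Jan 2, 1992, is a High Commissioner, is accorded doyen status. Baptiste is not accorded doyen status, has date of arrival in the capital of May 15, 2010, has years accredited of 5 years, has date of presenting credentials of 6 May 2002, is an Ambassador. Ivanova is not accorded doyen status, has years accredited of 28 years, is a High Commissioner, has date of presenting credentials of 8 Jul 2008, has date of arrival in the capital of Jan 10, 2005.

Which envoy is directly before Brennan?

By class of mission: Baptiste and Romero (Ambassador); then Ivanova, Tanaka, Brennan, Leclerc, Marchetti and Petrov (High Commissioner).
Baptiste and Romero both have date of presenting credentials 6 May 2002, so the next rule applies.
Baptiste and Romero both have years accredited 5 years, so the next rule applies.
Among Baptiste and Romero, alphabetically by surname: Baptiste before Romero.
Ivanova, Tanaka, Brennan, Leclerc, Marchetti and Petrov all have date of presenting credentials 8 Jul 2008, so the next rule applies.
Among Ivanova, Tanaka, Brennan, Leclerc, Marchetti and Petrov, by years accredited (higher first): Ivanova and Tanaka (28 years) before Brennan, Leclerc, Marchetti and Petrov (2 years).
Among Ivanova and Tanaka, alphabetically by surname: Ivanova before Tanaka.
Among Brennan, Leclerc, Marchetti and Petrov, alphabetically by surname: Brennan before Leclerc before Marchetti before Petrov.
Order: Baptiste, Romero, Ivanova, Tanaka, Brennan, Leclerc, Marchetti, Petrov.

Tanaka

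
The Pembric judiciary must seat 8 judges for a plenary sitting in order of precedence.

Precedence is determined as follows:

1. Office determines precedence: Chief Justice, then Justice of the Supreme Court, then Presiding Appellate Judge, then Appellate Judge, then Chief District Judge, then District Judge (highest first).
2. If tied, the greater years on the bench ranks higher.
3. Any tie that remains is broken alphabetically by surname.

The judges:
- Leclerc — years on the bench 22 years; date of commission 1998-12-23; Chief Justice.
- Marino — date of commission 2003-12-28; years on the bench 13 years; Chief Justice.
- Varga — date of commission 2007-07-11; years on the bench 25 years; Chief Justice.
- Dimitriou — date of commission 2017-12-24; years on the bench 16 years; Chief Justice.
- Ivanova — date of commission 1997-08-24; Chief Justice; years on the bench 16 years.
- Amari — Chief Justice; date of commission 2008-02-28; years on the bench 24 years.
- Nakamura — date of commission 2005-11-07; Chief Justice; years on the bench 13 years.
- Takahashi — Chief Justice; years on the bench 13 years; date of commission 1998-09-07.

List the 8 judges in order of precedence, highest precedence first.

Varga, Amari, Leclerc, Dimitriou, Ivanova, Marino, Nakamura, Takahashi

By office: Varga, Amari, Leclerc, Dimitriou, Ivanova, Marino, Nakamura and Takahashi (Chief Justice).
Among Varga, Amari, Leclerc, Dimitriou, Ivanova, Marino, Nakamura and Takahashi, by years on the bench (higher first): Varga (25 years) before Amari (24 years) before Leclerc (22 years) before Dimitriou and Ivanova (16 years) before Marino, Nakamura and Takahashi (13 years).
Among Dimitriou and Ivanova, alphabetically by surname: Dimitriou before Ivanova.
Among Marino, Nakamura and Takahashi, alphabetically by surname: Marino before Nakamura before Takahashi.
Full order: Varga, Amari, Leclerc, Dimitriou, Ivanova, Marino, Nakamura, Takahashi.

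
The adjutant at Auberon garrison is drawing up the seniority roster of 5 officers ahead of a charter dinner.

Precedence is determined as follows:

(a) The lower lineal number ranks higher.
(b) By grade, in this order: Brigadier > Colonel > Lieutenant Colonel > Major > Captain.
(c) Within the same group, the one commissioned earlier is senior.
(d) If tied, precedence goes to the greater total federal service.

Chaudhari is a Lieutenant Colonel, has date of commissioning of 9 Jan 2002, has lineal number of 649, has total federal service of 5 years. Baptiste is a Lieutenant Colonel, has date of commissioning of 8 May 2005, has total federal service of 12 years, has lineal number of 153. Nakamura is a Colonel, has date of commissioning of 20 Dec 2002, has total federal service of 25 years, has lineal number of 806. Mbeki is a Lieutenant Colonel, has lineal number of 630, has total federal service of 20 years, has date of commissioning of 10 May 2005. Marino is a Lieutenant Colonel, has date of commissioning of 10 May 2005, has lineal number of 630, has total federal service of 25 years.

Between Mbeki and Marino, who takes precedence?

By lineal number (lower first): Baptiste (153); then Marino and Mbeki (both 630); then Chaudhari (649); then Nakamura (806).
Marino and Mbeki are each Lieutenant Colonel, so the next rule applies.
Marino and Mbeki both have date of commissioning 10 May 2005, so the next rule applies.
Among Marino and Mbeki, by total federal service (higher first): Marino (25 years) before Mbeki (20 years).
So Marino takes precedence.

Marino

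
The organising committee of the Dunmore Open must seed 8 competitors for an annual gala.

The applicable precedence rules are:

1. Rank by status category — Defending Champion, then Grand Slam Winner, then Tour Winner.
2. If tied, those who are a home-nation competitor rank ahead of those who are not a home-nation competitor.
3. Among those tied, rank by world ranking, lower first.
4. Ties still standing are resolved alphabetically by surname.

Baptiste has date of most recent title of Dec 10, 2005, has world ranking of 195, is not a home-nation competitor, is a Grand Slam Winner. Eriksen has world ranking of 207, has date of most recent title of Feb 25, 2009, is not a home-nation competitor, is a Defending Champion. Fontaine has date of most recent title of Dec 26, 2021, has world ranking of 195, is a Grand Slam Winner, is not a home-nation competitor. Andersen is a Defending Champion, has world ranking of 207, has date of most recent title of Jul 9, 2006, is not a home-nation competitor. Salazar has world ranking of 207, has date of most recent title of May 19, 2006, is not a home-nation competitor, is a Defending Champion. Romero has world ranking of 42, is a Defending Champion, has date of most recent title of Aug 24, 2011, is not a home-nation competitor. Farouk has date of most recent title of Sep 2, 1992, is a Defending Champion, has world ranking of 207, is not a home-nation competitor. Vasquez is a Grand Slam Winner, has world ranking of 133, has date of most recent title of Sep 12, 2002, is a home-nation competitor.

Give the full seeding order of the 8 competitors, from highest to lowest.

Romero, Andersen, Eriksen, Farouk, Salazar, Vasquez, Baptiste, Fontaine

By status category: Romero, Andersen, Eriksen, Farouk and Salazar (Defending Champion); then Vasquez, Baptiste and Fontaine (Grand Slam Winner).
Romero, Andersen, Eriksen, Farouk and Salazar are each not a home-nation competitor, so the next rule applies.
Among Romero, Andersen, Eriksen, Farouk and Salazar, by world ranking (lower first): Romero (42) before Andersen, Eriksen, Farouk and Salazar (207).
Among Andersen, Eriksen, Farouk and Salazar, alphabetically by surname: Andersen before Eriksen before Farouk before Salazar.
Among Vasquez, Baptiste and Fontaine, a home-nation competitor before not a home-nation competitor: Vasquez (a home-nation competitor) before Baptiste and Fontaine (not a home-nation competitor).
Baptiste and Fontaine both have world ranking 195, so the next rule applies.
Among Baptiste and Fontaine, alphabetically by surname: Baptiste before Fontaine.
Full order: Romero, Andersen, Eriksen, Farouk, Salazar, Vasquez, Baptiste, Fontaine.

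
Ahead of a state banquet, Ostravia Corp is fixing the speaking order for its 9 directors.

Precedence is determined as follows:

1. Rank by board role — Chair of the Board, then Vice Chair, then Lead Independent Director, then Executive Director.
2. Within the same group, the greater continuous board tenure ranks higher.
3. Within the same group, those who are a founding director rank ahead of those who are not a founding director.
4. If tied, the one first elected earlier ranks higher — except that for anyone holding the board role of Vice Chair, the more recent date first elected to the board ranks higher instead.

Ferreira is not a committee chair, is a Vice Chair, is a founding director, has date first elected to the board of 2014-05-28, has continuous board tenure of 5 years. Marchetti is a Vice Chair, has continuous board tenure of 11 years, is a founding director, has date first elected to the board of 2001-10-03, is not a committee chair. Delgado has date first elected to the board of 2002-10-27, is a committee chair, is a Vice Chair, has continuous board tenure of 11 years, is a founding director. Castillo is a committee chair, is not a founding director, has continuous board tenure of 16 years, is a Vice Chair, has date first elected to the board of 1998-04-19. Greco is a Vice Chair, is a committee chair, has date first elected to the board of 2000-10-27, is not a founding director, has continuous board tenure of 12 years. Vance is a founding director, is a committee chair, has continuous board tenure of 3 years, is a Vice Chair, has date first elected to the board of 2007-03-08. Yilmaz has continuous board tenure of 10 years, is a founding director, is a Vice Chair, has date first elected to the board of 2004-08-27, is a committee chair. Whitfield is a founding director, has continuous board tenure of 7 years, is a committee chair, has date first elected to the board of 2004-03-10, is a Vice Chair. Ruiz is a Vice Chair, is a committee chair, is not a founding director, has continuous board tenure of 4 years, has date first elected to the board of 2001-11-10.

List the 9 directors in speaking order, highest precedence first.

Castillo, Greco, Delgado, Marchetti, Yilmaz, Whitfield, Ferreira, Ruiz, Vance

By board role: Castillo, Greco, Delgado, Marchetti, Yilmaz, Whitfield, Ferreira, Ruiz and Vance (Vice Chair).
Among Castillo, Greco, Delgado, Marchetti, Yilmaz, Whitfield, Ferreira, Ruiz and Vance, by continuous board tenure (higher first): Castillo (16 years) before Greco (12 years) before Delgado and Marchetti (11 years) before Yilmaz (10 years) before Whitfield (7 years) before Ferreira (5 years) before Ruiz (4 years) before Vance (3 years).
Delgado and Marchetti are each a founding director, so the next rule applies.
Among Delgado and Marchetti, by date first elected to the board (later first) (reversed rule for this group): Delgado (2002-10-27) before Marchetti (2001-10-03).
Full order: Castillo, Greco, Delgado, Marchetti, Yilmaz, Whitfield, Ferreira, Ruiz, Vance.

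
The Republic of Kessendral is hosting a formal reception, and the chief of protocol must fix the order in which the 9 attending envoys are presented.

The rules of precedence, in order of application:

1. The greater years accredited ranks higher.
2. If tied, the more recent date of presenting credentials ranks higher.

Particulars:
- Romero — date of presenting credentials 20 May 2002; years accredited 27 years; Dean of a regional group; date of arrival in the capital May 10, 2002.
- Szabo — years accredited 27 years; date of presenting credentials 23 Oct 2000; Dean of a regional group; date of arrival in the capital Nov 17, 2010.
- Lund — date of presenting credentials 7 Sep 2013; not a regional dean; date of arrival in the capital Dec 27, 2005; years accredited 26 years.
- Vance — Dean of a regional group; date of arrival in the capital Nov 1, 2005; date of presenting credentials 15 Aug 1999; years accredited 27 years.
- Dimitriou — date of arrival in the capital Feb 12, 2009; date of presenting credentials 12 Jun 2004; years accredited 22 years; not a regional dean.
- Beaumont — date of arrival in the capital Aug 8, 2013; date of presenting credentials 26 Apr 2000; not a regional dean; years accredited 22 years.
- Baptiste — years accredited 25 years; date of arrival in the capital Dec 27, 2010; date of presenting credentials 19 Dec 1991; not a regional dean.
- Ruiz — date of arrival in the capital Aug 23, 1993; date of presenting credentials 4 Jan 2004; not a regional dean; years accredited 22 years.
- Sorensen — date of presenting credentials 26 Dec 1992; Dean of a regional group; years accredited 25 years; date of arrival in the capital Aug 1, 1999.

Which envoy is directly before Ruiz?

Dimitriou

By years accredited (higher first): Romero, Szabo and Vance (each 27 years); then Lund (26 years); then Sorensen and Baptiste (both 25 years); then Dimitriou, Ruiz and Beaumont (each 22 years).
Among Romero, Szabo and Vance, by date of presenting credentials (later first): Romero (20 May 2002) before Szabo (23 Oct 2000) before Vance (15 Aug 1999).
Among Sorensen and Baptiste, by date of presenting credentials (later first): Sorensen (26 Dec 1992) before Baptiste (19 Dec 1991).
Among Dimitriou, Ruiz and Beaumont, by date of presenting credentials (later first): Dimitriou (12 Jun 2004) before Ruiz (4 Jan 2004) before Beaumont (26 Apr 2000).
Order: Romero, Szabo, Vance, Lund, Sorensen, Baptiste, Dimitriou, Ruiz, Beaumont.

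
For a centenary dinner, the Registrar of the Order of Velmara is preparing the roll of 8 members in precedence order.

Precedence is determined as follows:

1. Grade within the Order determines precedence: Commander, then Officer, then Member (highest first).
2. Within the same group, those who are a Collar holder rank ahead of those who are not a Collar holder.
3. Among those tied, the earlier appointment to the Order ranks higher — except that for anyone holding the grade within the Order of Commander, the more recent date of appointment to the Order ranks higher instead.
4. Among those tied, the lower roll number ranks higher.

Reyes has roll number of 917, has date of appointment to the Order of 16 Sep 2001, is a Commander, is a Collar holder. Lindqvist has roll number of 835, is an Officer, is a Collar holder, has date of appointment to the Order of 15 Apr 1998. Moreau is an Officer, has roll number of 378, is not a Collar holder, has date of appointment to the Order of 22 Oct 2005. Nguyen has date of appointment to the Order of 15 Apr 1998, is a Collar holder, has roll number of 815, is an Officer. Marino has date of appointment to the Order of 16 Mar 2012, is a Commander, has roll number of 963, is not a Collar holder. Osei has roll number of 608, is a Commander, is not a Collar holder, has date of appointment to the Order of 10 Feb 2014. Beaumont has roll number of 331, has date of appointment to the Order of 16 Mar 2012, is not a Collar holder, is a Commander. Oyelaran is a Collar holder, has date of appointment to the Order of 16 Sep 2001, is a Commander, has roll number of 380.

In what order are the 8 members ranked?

By grade within the Order: Oyelaran, Reyes, Osei, Beaumont and Marino (Commander); then Nguyen, Lindqvist and Moreau (Officer).
Among Oyelaran, Reyes, Osei, Beaumont and Marino, a Collar holder before not a Collar holder: Oyelaran and Reyes (a Collar holder) before Osei, Beaumont and Marino (not a Collar holder).
Oyelaran and Reyes both have date of appointment to the Order 16 Sep 2001, so the next rule applies.
Among Oyelaran and Reyes, by roll number (lower first): Oyelaran (380) before Reyes (917).
Among Osei, Beaumont and Marino, by date of appointment to the Order (later first) (reversed rule for this group): Osei (10 Feb 2014) before Beaumont and Marino (16 Mar 2012).
Among Beaumont and Marino, by roll number (lower first): Beaumont (331) before Marino (963).
Among Nguyen, Lindqvist and Moreau, a Collar holder before not a Collar holder: Nguyen and Lindqvist (a Collar holder) before Moreau (not a Collar holder).
Nguyen and Lindqvist both have date of appointment to the Order 15 Apr 1998, so the next rule applies.
Among Nguyen and Lindqvist, by roll number (lower first): Nguyen (815) before Lindqvist (835).
Full order: Oyelaran, Reyes, Osei, Beaumont, Marino, Nguyen, Lindqvist, Moreau.

Oyelaran, Reyes, Osei, Beaumont, Marino, Nguyen, Lindqvist, Moreau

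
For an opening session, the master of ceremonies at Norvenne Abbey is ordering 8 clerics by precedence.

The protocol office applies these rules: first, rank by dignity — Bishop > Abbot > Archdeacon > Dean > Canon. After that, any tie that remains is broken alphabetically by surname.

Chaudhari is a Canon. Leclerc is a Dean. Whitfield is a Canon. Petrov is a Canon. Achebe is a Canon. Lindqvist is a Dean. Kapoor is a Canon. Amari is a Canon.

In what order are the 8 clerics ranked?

By dignity: Leclerc and Lindqvist (Dean); then Achebe, Amari, Chaudhari, Kapoor, Petrov and Whitfield (Canon).
Among Leclerc and Lindqvist, alphabetically by surname: Leclerc before Lindqvist.
Among Achebe, Amari, Chaudhari, Kapoor, Petrov and Whitfield, alphabetically by surname: Achebe before Amari before Chaudhari before Kapoor before Petrov before Whitfield.
Full order: Leclerc, Lindqvist, Achebe, Amari, Chaudhari, Kapoor, Petrov, Whitfield.

Leclerc, Lindqvist, Achebe, Amari, Chaudhari, Kapoor, Petrov, Whitfield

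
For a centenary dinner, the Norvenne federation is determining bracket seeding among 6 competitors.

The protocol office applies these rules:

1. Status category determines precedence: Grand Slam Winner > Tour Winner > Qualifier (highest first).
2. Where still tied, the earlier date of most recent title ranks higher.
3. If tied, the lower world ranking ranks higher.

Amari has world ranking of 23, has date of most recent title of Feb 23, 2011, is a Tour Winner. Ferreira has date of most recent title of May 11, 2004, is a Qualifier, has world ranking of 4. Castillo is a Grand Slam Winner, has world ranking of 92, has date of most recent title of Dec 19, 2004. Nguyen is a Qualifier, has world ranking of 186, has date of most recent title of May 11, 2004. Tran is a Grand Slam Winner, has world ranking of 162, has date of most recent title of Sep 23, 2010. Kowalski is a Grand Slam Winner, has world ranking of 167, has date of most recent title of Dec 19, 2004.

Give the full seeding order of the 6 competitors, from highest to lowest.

Castillo, Kowalski, Tran, Amari, Ferreira, Nguyen

By status category: Castillo, Kowalski and Tran (Grand Slam Winner); then Amari (Tour Winner); then Ferreira and Nguyen (Qualifier).
Among Castillo, Kowalski and Tran, by date of most recent title (earlier first): Castillo and Kowalski (Dec 19, 2004) before Tran (Sep 23, 2010).
Among Castillo and Kowalski, by world ranking (lower first): Castillo (92) before Kowalski (167).
Ferreira and Nguyen both have date of most recent title May 11, 2004, so the next rule applies.
Among Ferreira and Nguyen, by world ranking (lower first): Ferreira (4) before Nguyen (186).
Full order: Castillo, Kowalski, Tran, Amari, Ferreira, Nguyen.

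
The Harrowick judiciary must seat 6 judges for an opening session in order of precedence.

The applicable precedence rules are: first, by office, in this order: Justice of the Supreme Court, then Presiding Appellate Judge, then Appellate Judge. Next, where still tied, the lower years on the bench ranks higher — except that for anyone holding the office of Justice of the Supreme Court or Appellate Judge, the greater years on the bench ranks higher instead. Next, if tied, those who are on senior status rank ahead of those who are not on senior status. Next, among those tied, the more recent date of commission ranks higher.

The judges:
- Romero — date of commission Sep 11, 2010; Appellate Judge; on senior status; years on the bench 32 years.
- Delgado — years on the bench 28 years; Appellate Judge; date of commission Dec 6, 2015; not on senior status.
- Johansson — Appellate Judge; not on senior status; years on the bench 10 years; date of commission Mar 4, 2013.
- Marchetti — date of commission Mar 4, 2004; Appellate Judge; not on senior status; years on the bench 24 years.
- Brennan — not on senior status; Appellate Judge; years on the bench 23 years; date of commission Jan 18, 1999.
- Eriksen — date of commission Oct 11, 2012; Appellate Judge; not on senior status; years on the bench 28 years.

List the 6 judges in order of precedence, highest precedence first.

By office: Romero, Delgado, Eriksen, Marchetti, Brennan and Johansson (Appellate Judge).
Among Romero, Delgado, Eriksen, Marchetti, Brennan and Johansson, by years on the bench (higher first) (reversed rule for this group): Romero (32 years) before Delgado and Eriksen (28 years) before Marchetti (24 years) before Brennan (23 years) before Johansson (10 years).
Delgado and Eriksen are each not on senior status, so the next rule applies.
Among Delgado and Eriksen, by date of commission (later first): Delgado (Dec 6, 2015) before Eriksen (Oct 11, 2012).
Full order: Romero, Delgado, Eriksen, Marchetti, Brennan, Johansson.

Romero, Delgado, Eriksen, Marchetti, Brennan, Johansson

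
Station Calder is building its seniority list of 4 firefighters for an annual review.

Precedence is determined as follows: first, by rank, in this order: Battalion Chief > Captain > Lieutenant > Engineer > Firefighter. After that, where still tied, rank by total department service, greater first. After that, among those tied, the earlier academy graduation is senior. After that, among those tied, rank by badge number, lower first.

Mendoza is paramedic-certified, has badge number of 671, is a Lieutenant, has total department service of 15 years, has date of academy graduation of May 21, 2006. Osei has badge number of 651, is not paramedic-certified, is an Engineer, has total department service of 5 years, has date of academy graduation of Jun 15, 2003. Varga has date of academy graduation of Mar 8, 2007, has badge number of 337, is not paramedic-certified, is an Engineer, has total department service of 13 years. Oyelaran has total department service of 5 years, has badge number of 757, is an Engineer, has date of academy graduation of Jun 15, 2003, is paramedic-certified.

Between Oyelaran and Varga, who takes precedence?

Varga

By rank: Mendoza (Lieutenant); then Varga, Osei and Oyelaran (Engineer).
Among Varga, Osei and Oyelaran, by total department service (higher first): Varga (13 years) before Osei and Oyelaran (5 years).
Osei and Oyelaran both have date of academy graduation Jun 15, 2003, so the next rule applies.
Among Osei and Oyelaran, by badge number (lower first): Osei (651) before Oyelaran (757).
So Varga takes precedence.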